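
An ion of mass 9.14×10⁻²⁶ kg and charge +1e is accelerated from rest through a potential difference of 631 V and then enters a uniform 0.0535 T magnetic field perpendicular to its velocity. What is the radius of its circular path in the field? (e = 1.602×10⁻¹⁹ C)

Acceleration: |q|V = ½mv² ⇒ v = √(2|q|V/m) = √(2·1.602×10⁻¹⁹·631/9.14×10⁻²⁶) ≈ 4.703×10⁴ m/s.
In the field: r = mv/(|q|B) = (9.14×10⁻²⁶)(4.703×10⁴)/((1.602×10⁻¹⁹)(0.0535)) ≈ 0.502 m.

r ≈ 0.502 m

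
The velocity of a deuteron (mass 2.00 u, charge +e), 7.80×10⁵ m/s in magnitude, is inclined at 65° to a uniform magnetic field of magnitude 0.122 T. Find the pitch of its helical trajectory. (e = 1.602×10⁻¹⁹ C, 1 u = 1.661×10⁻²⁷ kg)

p ≈ 0.352 m

v∥ = v cosθ = 7.80×10⁵·cos65° ≈ 3.296×10⁵ m/s.
T = 2πm/(|q|B) = 2π(3.322×10⁻²⁷)/((1.602×10⁻¹⁹)(0.122)) ≈ 1.068×10⁻⁶ s.
pitch = v∥ T = (3.296×10⁵)(1.068×10⁻⁶) ≈ 0.352 m.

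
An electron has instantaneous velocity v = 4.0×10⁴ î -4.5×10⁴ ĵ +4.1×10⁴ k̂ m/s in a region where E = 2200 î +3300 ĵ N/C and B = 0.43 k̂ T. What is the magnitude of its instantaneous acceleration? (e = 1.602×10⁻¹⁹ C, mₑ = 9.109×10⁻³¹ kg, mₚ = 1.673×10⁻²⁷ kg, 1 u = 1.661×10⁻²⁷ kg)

v×B = (-1.94×10⁴, -1.72×10⁴, 0) N/C.
E + v×B = (-1.72×10⁴, -1.39×10⁴, 0) N/C.
F = q(E + v×B) = (−1.602×10⁻¹⁹ C)·(-1.72×10⁴, -1.39×10⁴, 0) = (2.75×10⁻¹⁵, 2.23×10⁻¹⁵, 0) N.
|a| = |F|/m = 3.537×10⁻¹⁵/9.109×10⁻³¹ ≈ 3.88×10¹⁵ m/s².

|a| ≈ 3.88×10¹⁵ m/s²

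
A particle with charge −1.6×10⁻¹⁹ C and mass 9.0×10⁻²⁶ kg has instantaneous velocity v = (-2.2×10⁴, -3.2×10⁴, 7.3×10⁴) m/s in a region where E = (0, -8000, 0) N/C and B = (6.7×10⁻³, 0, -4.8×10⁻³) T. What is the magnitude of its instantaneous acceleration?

v×B = (154, 384, 214) N/C.
E + v×B = (154, -7620, 214) N/C.
F = q(E + v×B) = (−1.6×10⁻¹⁹ C)·(154, -7620, 214) = (-2.46×10⁻¹⁷, 1.22×10⁻¹⁵, -3.43×10⁻¹⁷) N.
|a| = |F|/m = 1.219×10⁻¹⁵/9.0×10⁻²⁶ ≈ 1.35×10¹⁰ m/s².

|a| ≈ 1.35×10¹⁰ m/s²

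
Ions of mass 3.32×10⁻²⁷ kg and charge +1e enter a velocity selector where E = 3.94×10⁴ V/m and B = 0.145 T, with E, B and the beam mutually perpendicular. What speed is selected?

v = 2.72×10⁵ m/s

For undeflected motion the electric and magnetic forces balance: qE = qvB.
v = E/B = 3.94×10⁴/0.145 = 2.72×10⁵ m/s.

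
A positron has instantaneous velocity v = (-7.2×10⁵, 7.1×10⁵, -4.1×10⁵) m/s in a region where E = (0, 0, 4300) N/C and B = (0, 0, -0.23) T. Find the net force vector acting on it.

v×B = (-1.63×10⁵, -1.66×10⁵, 0) N/C.
E + v×B = (-1.63×10⁵, -1.66×10⁵, 4300) N/C.
F = q(E + v×B) = (1.602×10⁻¹⁹ C)·(-1.63×10⁵, -1.66×10⁵, 4300) = (-2.62×10⁻¹⁴, -2.65×10⁻¹⁴, 6.89×10⁻¹⁶) N.

F ≈ (-2.62×10⁻¹⁴, -2.65×10⁻¹⁴, 6.89×10⁻¹⁶) N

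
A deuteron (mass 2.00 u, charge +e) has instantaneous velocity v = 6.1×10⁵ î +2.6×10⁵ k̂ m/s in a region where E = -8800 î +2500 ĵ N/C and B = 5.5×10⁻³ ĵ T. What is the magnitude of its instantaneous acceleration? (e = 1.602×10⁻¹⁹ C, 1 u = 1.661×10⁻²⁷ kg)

v×B = (-1430, 0, 3360) N/C.
E + v×B = (-1.02×10⁴, 2500, 3360) N/C.
F = q(E + v×B) = (1.602×10⁻¹⁹ C)·(-1.02×10⁴, 2500, 3360) = (-1.64×10⁻¹⁵, 4.00×10⁻¹⁶, 5.37×10⁻¹⁶) N.
|a| = |F|/m = 1.771×10⁻¹⁵/3.322×10⁻²⁷ ≈ 5.33×10¹¹ m/s².

|a| ≈ 5.33×10¹¹ m/s²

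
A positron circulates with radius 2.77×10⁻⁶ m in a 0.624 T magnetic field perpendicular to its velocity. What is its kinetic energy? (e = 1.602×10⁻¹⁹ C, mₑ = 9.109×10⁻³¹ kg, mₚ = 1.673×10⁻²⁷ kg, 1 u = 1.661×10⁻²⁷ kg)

v = |q|Br/m, then KE = ½mv² = (qBr)²/(2m).
v = (1.602×10⁻¹⁹)(0.624)(2.77×10⁻⁶)/9.109×10⁻³¹ ≈ 3.040×10⁵ m/s.
KE = ½(9.109×10⁻³¹)(3.040×10⁵)² ≈ 4.21×10⁻²⁰ J = 0.263 eV.

KE ≈ 0.263 eV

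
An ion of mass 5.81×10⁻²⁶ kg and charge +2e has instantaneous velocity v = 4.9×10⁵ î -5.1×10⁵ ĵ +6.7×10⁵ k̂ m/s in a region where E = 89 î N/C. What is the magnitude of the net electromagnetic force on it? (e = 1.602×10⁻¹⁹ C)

|F| ≈ 2.85×10⁻¹⁷ N

Only an electric field acts, so F = qE = (3.204×10⁻¹⁹ C)·(89.0, 0, 0) = (2.85×10⁻¹⁷, 0, 0) N.
|F| = 2.85×10⁻¹⁷ N.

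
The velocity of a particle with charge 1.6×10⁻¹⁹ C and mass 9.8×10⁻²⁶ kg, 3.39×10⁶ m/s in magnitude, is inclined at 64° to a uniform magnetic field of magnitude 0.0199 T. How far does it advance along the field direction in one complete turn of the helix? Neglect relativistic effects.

p ≈ 287 m

v∥ = v cosθ = 3.39×10⁶·cos64° ≈ 1.486×10⁶ m/s.
T = 2πm/(|q|B) = 2π(9.8×10⁻²⁶)/((1.6×10⁻¹⁹)(0.0199)) ≈ 1.934×10⁻⁴ s.
pitch = v∥ T = (1.486×10⁶)(1.934×10⁻⁴) ≈ 287 m.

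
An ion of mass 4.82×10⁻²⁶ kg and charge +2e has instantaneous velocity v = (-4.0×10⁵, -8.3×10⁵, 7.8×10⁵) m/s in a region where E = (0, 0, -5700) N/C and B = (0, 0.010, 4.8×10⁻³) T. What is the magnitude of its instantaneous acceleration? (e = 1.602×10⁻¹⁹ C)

|a| ≈ 1.02×10¹¹ m/s²

v×B = (-1.18×10⁴, 1920, -4000) N/C.
E + v×B = (-1.18×10⁴, 1920, -9700) N/C.
F = q(E + v×B) = (3.204×10⁻¹⁹ C)·(-1.18×10⁴, 1920, -9700) = (-3.78×10⁻¹⁵, 6.15×10⁻¹⁶, -3.11×10⁻¹⁵) N.
|a| = |F|/m = 4.929×10⁻¹⁵/4.82×10⁻²⁶ ≈ 1.02×10¹¹ m/s².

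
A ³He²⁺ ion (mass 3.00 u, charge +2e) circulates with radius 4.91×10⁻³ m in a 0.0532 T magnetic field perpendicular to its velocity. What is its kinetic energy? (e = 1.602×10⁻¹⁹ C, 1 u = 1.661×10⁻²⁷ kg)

KE ≈ 7.03×10⁻¹⁹ J

v = |q|Br/m, then KE = ½mv² = (qBr)²/(2m).
v = (3.204×10⁻¹⁹)(0.0532)(4.91×10⁻³)/4.983×10⁻²⁷ ≈ 1.680×10⁴ m/s.
KE = ½(4.983×10⁻²⁷)(1.680×10⁴)² ≈ 7.03×10⁻¹⁹ J.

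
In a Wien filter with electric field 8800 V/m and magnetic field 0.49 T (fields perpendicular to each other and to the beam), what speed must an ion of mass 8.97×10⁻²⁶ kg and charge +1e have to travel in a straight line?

For undeflected motion the electric and magnetic forces balance: qE = qvB.
v = E/B = 8800/0.49 = 1.8×10⁴ m/s.

v = 1.8×10⁴ m/s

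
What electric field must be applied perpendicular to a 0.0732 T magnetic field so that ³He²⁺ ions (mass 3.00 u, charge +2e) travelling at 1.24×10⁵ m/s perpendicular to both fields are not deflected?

For straight-line motion qE = qvB, so E = vB.
E = 1.24×10⁵ × 0.0732 = 9080 V/m.

E = 9080 V/m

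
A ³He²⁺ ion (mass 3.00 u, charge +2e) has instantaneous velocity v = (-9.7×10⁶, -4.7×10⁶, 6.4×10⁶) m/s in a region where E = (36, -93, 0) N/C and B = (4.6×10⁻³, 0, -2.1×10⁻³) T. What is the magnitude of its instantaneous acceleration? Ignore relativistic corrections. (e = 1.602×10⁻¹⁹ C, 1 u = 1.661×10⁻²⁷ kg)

v×B = (9870, 9070, 2.16×10⁴) N/C.
E + v×B = (9910, 8980, 2.16×10⁴) N/C.
F = q(E + v×B) = (3.204×10⁻¹⁹ C)·(9910, 8980, 2.16×10⁴) = (3.17×10⁻¹⁵, 2.88×10⁻¹⁵, 6.93×10⁻¹⁵) N.
|a| = |F|/m = 8.144×10⁻¹⁵/4.983×10⁻²⁷ ≈ 1.63×10¹² m/s².

|a| ≈ 1.63×10¹² m/s²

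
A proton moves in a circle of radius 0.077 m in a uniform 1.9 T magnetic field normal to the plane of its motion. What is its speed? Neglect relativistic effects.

From |q|vB = mv²/r, v = |q|Br/m.
v = (1.602×10⁻¹⁹)(1.9)(0.077)/1.673×10⁻²⁷ ≈ 1.4×10⁷ m/s.

v ≈ 1.4×10⁷ m/s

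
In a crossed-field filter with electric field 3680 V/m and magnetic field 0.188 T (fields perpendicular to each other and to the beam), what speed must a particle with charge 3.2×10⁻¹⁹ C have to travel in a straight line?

For undeflected motion the electric and magnetic forces balance: qE = qvB.
v = E/B = 3680/0.188 = 1.96×10⁴ m/s.
The result is independent of the particle's charge and mass.

v = 1.96×10⁴ m/s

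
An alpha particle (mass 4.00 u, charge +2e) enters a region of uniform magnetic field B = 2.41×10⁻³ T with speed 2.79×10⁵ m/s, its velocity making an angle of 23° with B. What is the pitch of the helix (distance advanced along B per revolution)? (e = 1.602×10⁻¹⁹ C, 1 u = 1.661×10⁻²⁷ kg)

p ≈ 13.9 m

v∥ = v cosθ = 2.79×10⁵·cos23° ≈ 2.568×10⁵ m/s.
T = 2πm/(|q|B) = 2π(6.644×10⁻²⁷)/((3.204×10⁻¹⁹)(2.41×10⁻³)) ≈ 5.406×10⁻⁵ s.
pitch = v∥ T = (2.568×10⁵)(5.406×10⁻⁵) ≈ 13.9 m.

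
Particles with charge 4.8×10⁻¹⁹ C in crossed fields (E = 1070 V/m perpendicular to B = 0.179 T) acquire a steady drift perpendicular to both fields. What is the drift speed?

The E×B drift speed is v_d = E/B.
v_d = 1070/0.179 = 5980 m/s.

v_d ≈ 5980 m/s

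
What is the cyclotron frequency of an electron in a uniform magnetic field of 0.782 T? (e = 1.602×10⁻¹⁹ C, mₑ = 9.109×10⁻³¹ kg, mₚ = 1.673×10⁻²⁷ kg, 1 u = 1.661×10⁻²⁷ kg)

f = |q|B/(2πm).
f = (1.602×10⁻¹⁹)(0.782)/(2π·9.109×10⁻³¹) ≈ 2.19×10¹⁰ Hz.

f ≈ 2.19×10¹⁰ Hz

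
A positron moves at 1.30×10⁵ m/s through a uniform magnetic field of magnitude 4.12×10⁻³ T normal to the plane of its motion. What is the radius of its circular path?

r ≈ 1.79×10⁻⁴ m

The magnetic force provides the centripetal force: |q|vB = mv²/r.
r = mv/(|q|B) = (9.109×10⁻³¹)(1.30×10⁵)/((1.602×10⁻¹⁹)(4.12×10⁻³)) ≈ 1.79×10⁻⁴ m.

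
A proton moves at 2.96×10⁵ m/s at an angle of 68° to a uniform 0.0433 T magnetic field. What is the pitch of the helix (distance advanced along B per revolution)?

v∥ = v cosθ = 2.96×10⁵·cos68° ≈ 1.109×10⁵ m/s.
T = 2πm/(|q|B) = 2π(1.673×10⁻²⁷)/((1.602×10⁻¹⁹)(0.0433)) ≈ 1.515×10⁻⁶ s.
pitch = v∥ T = (1.109×10⁵)(1.515×10⁻⁶) ≈ 0.168 m.

p ≈ 0.168 m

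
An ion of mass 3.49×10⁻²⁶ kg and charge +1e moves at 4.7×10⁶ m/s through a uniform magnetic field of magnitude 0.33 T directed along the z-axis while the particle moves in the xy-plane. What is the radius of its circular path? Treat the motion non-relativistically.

r ≈ 3.1 m

The magnetic force provides the centripetal force: |q|vB = mv²/r.
r = mv/(|q|B) = (3.49×10⁻²⁶)(4.7×10⁶)/((1.602×10⁻¹⁹)(0.33)) ≈ 3.1 m.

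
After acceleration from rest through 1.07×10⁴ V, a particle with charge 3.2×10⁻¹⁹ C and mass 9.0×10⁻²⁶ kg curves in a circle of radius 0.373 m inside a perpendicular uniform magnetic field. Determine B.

B ≈ 0.208 T

v = √(2|q|V/m) = √(2·3.2×10⁻¹⁹·1.07×10⁴/9.0×10⁻²⁶) ≈ 2.758×10⁵ m/s.
B = mv/(|q|r) = (9.0×10⁻²⁶)(2.758×10⁵)/((3.2×10⁻¹⁹)(0.373)) ≈ 0.208 T.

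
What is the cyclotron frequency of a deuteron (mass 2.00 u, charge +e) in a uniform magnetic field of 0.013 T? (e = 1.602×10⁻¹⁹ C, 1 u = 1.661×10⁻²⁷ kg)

f ≈ 1.0×10⁵ Hz

f = |q|B/(2πm).
f = (1.602×10⁻¹⁹)(0.013)/(2π·3.322×10⁻²⁷) ≈ 1.0×10⁵ Hz.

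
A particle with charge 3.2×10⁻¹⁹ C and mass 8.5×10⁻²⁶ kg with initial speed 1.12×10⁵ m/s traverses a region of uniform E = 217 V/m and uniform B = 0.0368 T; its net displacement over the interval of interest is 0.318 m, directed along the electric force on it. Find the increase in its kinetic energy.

ΔKE ≈ 2.21×10⁻¹⁷ J

The magnetic force is always ⟂ v and does no work; only the electric force changes KE.
ΔKE = F_E · d = |q|E d = (3.2×10⁻¹⁹)(217)(0.318) ≈ 2.21×10⁻¹⁷ J.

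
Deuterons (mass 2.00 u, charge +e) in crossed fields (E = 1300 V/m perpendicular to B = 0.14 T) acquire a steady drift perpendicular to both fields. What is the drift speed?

v_d ≈ 9300 m/s

The E×B drift speed is v_d = E/B.
v_d = 1300/0.14 = 9300 m/s.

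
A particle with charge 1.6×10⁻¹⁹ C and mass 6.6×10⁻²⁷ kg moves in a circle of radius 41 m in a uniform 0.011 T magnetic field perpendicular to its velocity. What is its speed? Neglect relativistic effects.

From |q|vB = mv²/r, v = |q|Br/m.
v = (1.6×10⁻¹⁹)(0.011)(41)/6.6×10⁻²⁷ ≈ 1.1×10⁷ m/s.

v ≈ 1.1×10⁷ m/s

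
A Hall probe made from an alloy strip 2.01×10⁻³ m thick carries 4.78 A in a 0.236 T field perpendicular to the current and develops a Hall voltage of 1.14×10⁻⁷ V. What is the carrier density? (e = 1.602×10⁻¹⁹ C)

From V_H = IB/(n e t), n = IB/(V_H e t).
n = (4.78)(0.236)/((1.14×10⁻⁷)(1.602×10⁻¹⁹)(2.01×10⁻³)) ≈ 3.07×10²⁸ m⁻³.

n ≈ 3.07×10²⁸ m⁻³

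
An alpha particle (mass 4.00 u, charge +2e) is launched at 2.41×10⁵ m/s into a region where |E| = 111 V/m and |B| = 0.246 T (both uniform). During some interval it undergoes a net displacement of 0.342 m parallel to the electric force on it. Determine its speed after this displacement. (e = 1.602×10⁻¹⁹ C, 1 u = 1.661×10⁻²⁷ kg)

v_f ≈ 2.48×10⁵ m/s

B does no work; ΔKE = |q|E d.
½mv_f² = ½mv₀² + |q|Ed = ½(6.644×10⁻²⁷)(2.41×10⁵)² + (3.204×10⁻¹⁹)(111)(0.342) ≈ 1.929×10⁻¹⁶ J + 1.216×10⁻¹⁷ J ≈ 2.051×10⁻¹⁶ J.
v_f = √(2·2.051×10⁻¹⁶/6.644×10⁻²⁷) ≈ 2.48×10⁵ m/s.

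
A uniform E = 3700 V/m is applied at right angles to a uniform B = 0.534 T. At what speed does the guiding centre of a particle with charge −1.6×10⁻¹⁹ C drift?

v_d ≈ 6930 m/s

The E×B drift speed is v_d = E/B.
v_d = 3700/0.534 = 6930 m/s.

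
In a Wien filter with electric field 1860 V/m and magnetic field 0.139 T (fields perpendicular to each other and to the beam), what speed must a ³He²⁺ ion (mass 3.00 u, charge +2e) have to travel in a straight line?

For undeflected motion the electric and magnetic forces balance: qE = qvB.
v = E/B = 1860/0.139 = 1.34×10⁴ m/s.

v = 1.34×10⁴ m/s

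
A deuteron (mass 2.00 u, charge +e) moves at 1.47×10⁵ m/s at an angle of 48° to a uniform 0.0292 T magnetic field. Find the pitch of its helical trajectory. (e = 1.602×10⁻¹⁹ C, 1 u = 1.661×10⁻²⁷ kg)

v∥ = v cosθ = 1.47×10⁵·cos48° ≈ 9.836×10⁴ m/s.
T = 2πm/(|q|B) = 2π(3.322×10⁻²⁷)/((1.602×10⁻¹⁹)(0.0292)) ≈ 4.462×10⁻⁶ s.
pitch = v∥ T = (9.836×10⁴)(4.462×10⁻⁶) ≈ 0.439 m.

p ≈ 0.439 m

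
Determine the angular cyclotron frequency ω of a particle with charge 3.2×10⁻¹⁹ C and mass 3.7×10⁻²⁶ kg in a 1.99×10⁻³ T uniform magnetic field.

ω = |q|B/m.
ω = (3.2×10⁻¹⁹)(1.99×10⁻³)/3.7×10⁻²⁶ ≈ 1.72×10⁴ rad/s.

ω ≈ 1.72×10⁴ rad/s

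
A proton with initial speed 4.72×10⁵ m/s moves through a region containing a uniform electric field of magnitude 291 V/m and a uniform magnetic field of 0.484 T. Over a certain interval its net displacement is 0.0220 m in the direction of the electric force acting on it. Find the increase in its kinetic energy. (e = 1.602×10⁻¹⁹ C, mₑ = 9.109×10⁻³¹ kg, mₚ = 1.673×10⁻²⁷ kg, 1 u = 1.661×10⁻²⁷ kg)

ΔKE ≈ 1.03×10⁻¹⁸ J

The magnetic force is always ⟂ v and does no work; only the electric force changes KE.
ΔKE = F_E · d = |q|E d = (1.602×10⁻¹⁹)(291)(0.0220) ≈ 1.03×10⁻¹⁸ J.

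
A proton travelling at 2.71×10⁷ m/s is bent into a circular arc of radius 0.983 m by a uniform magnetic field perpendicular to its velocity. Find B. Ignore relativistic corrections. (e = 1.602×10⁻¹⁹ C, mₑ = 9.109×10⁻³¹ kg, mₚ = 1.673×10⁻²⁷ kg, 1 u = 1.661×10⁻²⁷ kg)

B ≈ 0.288 T

From |q|vB = mv²/r, B = mv/(|q|r).
B = (1.673×10⁻²⁷)(2.71×10⁷)/((1.602×10⁻¹⁹)(0.983)) ≈ 0.288 T.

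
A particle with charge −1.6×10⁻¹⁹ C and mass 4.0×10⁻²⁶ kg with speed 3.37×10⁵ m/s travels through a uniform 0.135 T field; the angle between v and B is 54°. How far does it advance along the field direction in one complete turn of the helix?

v∥ = v cosθ = 3.37×10⁵·cos54° ≈ 1.981×10⁵ m/s.
T = 2πm/(|q|B) = 2π(4.0×10⁻²⁶)/((1.6×10⁻¹⁹)(0.135)) ≈ 1.164×10⁻⁵ s.
pitch = v∥ T = (1.981×10⁵)(1.164×10⁻⁵) ≈ 2.30 m.

p ≈ 2.30 m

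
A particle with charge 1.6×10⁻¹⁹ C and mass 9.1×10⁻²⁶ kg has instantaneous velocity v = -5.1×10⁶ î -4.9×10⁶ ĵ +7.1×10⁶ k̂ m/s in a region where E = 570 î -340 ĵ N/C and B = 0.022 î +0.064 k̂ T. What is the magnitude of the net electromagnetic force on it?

v×B = (-3.14×10⁵, 4.83×10⁵, 1.08×10⁵) N/C.
E + v×B = (-3.13×10⁵, 4.82×10⁵, 1.08×10⁵) N/C.
F = q(E + v×B) = (1.6×10⁻¹⁹ C)·(-3.13×10⁵, 4.82×10⁵, 1.08×10⁵) = (-5.01×10⁻¹⁴, 7.72×10⁻¹⁴, 1.72×10⁻¹⁴) N.
|F| = 9.36×10⁻¹⁴ N.

|F| ≈ 9.36×10⁻¹⁴ N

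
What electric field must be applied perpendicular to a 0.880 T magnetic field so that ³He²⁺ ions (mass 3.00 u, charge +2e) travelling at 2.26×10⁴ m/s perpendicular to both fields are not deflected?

E = 1.99×10⁴ V/m

For straight-line motion qE = qvB, so E = vB.
E = 2.26×10⁴ × 0.880 = 1.99×10⁴ V/m.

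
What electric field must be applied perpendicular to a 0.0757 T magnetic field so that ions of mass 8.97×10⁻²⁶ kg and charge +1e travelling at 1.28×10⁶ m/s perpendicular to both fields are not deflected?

E = 9.69×10⁴ V/m

For straight-line motion qE = qvB, so E = vB.
E = 1.28×10⁶ × 0.0757 = 9.69×10⁴ V/m.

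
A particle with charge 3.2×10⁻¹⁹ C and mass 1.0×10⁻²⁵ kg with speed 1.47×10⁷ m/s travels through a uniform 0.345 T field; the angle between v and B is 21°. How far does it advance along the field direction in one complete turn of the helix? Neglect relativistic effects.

p ≈ 78.1 m

v∥ = v cosθ = 1.47×10⁷·cos21° ≈ 1.372×10⁷ m/s.
T = 2πm/(|q|B) = 2π(1.0×10⁻²⁵)/((3.2×10⁻¹⁹)(0.345)) ≈ 5.691×10⁻⁶ s.
pitch = v∥ T = (1.372×10⁷)(5.691×10⁻⁶) ≈ 78.1 m.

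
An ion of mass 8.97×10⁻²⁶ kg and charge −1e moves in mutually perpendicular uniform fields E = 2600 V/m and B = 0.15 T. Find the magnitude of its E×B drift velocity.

v_d ≈ 1.7×10⁴ m/s

In crossed fields the guiding centre drifts at v_d = |E×B|/B² = E/B, independent of charge and mass.
v_d = 2600/0.15 = 1.7×10⁴ m/s.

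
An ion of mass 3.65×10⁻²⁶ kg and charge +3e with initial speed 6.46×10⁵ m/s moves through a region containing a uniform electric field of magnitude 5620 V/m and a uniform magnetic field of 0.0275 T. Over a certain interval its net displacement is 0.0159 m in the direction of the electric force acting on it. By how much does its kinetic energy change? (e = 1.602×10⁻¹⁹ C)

ΔKE ≈ 4.29×10⁻¹⁷ J

The magnetic force is always ⟂ v and does no work; only the electric force changes KE.
ΔKE = F_E · d = |q|E d = (4.806×10⁻¹⁹)(5620)(0.0159) ≈ 4.29×10⁻¹⁷ J.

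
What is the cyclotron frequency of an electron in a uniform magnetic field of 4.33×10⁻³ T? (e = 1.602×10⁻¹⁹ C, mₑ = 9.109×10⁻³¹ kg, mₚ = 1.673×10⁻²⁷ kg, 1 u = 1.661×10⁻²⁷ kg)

f = |q|B/(2πm).
f = (1.602×10⁻¹⁹)(4.33×10⁻³)/(2π·9.109×10⁻³¹) ≈ 1.21×10⁸ Hz.

f ≈ 1.21×10⁸ Hz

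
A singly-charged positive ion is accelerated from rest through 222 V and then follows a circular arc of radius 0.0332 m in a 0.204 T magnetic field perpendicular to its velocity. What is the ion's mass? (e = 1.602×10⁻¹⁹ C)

Combine |q|V = ½mv² and r = mv/(|q|B): eliminate v to get m = qB²r²/(2V).
m = (1.602×10⁻¹⁹)(0.204)²(0.0332)²/(2·222) ≈ 1.66×10⁻²⁶ kg.

m ≈ 1.66×10⁻²⁶ kg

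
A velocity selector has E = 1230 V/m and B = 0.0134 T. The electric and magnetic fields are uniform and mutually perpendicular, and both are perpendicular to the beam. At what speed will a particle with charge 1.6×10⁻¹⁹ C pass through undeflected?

Straight-line motion ⇒ electric and magnetic forces cancel, so E = vB.
v = E/B = 1230/0.0134 = 9.18×10⁴ m/s.
The result is independent of the particle's charge and mass.

v = 9.18×10⁴ m/s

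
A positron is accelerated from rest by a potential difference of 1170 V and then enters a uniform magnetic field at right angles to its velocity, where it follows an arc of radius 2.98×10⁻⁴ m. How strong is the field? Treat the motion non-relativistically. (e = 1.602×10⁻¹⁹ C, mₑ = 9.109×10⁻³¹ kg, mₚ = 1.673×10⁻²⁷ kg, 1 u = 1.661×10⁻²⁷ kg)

B ≈ 0.387 T

v = √(2|q|V/m) = √(2·1.602×10⁻¹⁹·1170/9.109×10⁻³¹) ≈ 2.029×10⁷ m/s.
B = mv/(|q|r) = (9.109×10⁻³¹)(2.029×10⁷)/((1.602×10⁻¹⁹)(2.98×10⁻⁴)) ≈ 0.387 T.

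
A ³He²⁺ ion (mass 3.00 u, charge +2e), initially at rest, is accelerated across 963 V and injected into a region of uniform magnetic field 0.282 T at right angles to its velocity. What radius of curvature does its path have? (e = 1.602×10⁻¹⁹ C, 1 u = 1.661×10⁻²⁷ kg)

r ≈ 0.0194 m

Acceleration: |q|V = ½mv² ⇒ v = √(2|q|V/m) = √(2·3.204×10⁻¹⁹·963/4.983×10⁻²⁷) ≈ 3.519×10⁵ m/s.
In the field: r = mv/(|q|B) = (4.983×10⁻²⁷)(3.519×10⁵)/((3.204×10⁻¹⁹)(0.282)) ≈ 0.0194 m.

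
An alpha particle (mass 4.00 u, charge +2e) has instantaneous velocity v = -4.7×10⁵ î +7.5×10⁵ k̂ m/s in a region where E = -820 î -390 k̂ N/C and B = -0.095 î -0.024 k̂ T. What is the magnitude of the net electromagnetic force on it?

v×B = (0, -8.25×10⁴, 0) N/C.
E + v×B = (-820, -8.25×10⁴, -390) N/C.
F = q(E + v×B) = (3.204×10⁻¹⁹ C)·(-820, -8.25×10⁴, -390) = (-2.63×10⁻¹⁶, -2.64×10⁻¹⁴, -1.25×10⁻¹⁶) N.
|F| = 2.64×10⁻¹⁴ N.

|F| ≈ 2.64×10⁻¹⁴ N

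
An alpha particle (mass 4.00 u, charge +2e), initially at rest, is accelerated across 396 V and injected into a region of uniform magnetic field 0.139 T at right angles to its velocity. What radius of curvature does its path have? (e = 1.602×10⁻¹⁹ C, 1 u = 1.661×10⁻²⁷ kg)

r ≈ 0.0292 m

Acceleration: |q|V = ½mv² ⇒ v = √(2|q|V/m) = √(2·3.204×10⁻¹⁹·396/6.644×10⁻²⁷) ≈ 1.954×10⁵ m/s.
In the field: r = mv/(|q|B) = (6.644×10⁻²⁷)(1.954×10⁵)/((3.204×10⁻¹⁹)(0.139)) ≈ 0.0292 m.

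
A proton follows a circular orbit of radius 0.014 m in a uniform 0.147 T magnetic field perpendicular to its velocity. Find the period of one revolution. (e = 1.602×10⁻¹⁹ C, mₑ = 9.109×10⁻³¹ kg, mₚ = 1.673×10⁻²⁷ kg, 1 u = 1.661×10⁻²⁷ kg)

The cyclotron period depends only on m, q, B: T = 2πm/(|q|B).
T = 2π(1.673×10⁻²⁷)/((1.602×10⁻¹⁹)(0.147)) ≈ 4.46×10⁻⁷ s.

T ≈ 4.46×10⁻⁷ s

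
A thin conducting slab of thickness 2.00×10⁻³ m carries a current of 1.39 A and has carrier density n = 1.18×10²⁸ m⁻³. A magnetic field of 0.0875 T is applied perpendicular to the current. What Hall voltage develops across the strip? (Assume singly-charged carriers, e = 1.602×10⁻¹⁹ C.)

V_H = IB/(n e t).
V_H = (1.39)(0.0875)/((1.18×10²⁸)(1.602×10⁻¹⁹)(2.00×10⁻³)) ≈ 3.22×10⁻⁸ V.

V_H ≈ 3.22×10⁻⁸ V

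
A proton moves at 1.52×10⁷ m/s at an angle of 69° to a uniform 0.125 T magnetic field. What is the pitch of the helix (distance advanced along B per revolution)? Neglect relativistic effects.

v∥ = v cosθ = 1.52×10⁷·cos69° ≈ 5.447×10⁶ m/s.
T = 2πm/(|q|B) = 2π(1.673×10⁻²⁷)/((1.602×10⁻¹⁹)(0.125)) ≈ 5.249×10⁻⁷ s.
pitch = v∥ T = (5.447×10⁶)(5.249×10⁻⁷) ≈ 2.86 m.

p ≈ 2.86 m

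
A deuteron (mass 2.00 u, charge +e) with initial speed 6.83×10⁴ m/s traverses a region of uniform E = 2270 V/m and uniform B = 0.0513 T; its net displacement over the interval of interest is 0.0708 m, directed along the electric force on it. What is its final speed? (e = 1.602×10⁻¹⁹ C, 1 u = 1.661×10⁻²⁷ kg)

B does no work; ΔKE = |q|E d.
½mv_f² = ½mv₀² + |q|Ed = ½(3.322×10⁻²⁷)(6.83×10⁴)² + (1.602×10⁻¹⁹)(2270)(0.0708) ≈ 7.748×10⁻¹⁸ J + 2.575×10⁻¹⁷ J ≈ 3.350×10⁻¹⁷ J.
v_f = √(2·3.350×10⁻¹⁷/3.322×10⁻²⁷) ≈ 1.42×10⁵ m/s.

v_f ≈ 1.42×10⁵ m/s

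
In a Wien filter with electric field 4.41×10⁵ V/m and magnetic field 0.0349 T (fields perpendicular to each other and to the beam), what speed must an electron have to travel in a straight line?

Straight-line motion ⇒ electric and magnetic forces cancel, so E = vB.
v = E/B = 4.41×10⁵/0.0349 = 1.26×10⁷ m/s.
The result is independent of the particle's charge and mass.

v = 1.26×10⁷ m/s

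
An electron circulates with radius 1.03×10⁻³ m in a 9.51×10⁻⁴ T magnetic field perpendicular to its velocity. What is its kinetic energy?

KE ≈ 0.0844 eV

v = |q|Br/m, then KE = ½mv² = (qBr)²/(2m).
v = (1.602×10⁻¹⁹)(9.51×10⁻⁴)(1.03×10⁻³)/9.109×10⁻³¹ ≈ 1.723×10⁵ m/s.
KE = ½(9.109×10⁻³¹)(1.723×10⁵)² ≈ 1.35×10⁻²⁰ J = 0.0844 eV.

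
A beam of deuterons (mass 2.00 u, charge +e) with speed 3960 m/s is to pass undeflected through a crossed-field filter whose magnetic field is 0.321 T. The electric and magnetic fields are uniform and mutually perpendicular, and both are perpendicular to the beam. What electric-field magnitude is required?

E = 1270 V/m

For straight-line motion qE = qvB, so E = vB.
E = 3960 × 0.321 = 1270 V/m.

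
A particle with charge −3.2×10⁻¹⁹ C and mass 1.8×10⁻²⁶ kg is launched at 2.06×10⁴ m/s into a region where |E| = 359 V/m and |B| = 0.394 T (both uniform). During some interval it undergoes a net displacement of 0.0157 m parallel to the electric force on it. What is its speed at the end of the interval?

v_f ≈ 2.50×10⁴ m/s

B does no work; ΔKE = |q|E d.
½mv_f² = ½mv₀² + |q|Ed = ½(1.8×10⁻²⁶)(2.06×10⁴)² + (3.2×10⁻¹⁹)(359)(0.0157) ≈ 3.819×10⁻¹⁸ J + 1.804×10⁻¹⁸ J ≈ 5.623×10⁻¹⁸ J.
v_f = √(2·5.623×10⁻¹⁸/1.8×10⁻²⁶) ≈ 2.50×10⁴ m/s.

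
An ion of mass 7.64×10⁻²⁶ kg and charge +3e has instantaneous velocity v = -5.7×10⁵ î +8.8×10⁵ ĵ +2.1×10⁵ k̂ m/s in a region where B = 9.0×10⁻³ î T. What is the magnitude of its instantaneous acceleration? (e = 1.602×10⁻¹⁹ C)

|a| ≈ 5.12×10¹⁰ m/s²

v×B = (0, 1890, -7920) N/C.
F = q v×B = (4.806×10⁻¹⁹ C)·(0, 1890, -7920) = (0, 9.08×10⁻¹⁶, -3.81×10⁻¹⁵) N.
|a| = |F|/m = 3.913×10⁻¹⁵/7.64×10⁻²⁶ ≈ 5.12×10¹⁰ m/s².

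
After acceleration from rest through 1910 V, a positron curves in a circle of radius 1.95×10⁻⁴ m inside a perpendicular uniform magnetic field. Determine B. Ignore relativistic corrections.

v = √(2|q|V/m) = √(2·1.602×10⁻¹⁹·1910/9.109×10⁻³¹) ≈ 2.592×10⁷ m/s.
B = mv/(|q|r) = (9.109×10⁻³¹)(2.592×10⁷)/((1.602×10⁻¹⁹)(1.95×10⁻⁴)) ≈ 0.756 T.

B ≈ 0.756 T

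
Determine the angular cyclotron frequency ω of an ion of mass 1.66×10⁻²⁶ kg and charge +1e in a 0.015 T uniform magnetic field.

ω = |q|B/m.
ω = (1.602×10⁻¹⁹)(0.015)/1.66×10⁻²⁶ ≈ 1.4×10⁵ rad/s.

ω ≈ 1.4×10⁵ rad/s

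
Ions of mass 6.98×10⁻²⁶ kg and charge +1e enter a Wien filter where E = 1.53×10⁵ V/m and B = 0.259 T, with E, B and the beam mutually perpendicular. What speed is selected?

Straight-line motion ⇒ electric and magnetic forces cancel, so E = vB.
v = E/B = 1.53×10⁵/0.259 = 5.91×10⁵ m/s.

v = 5.91×10⁵ m/s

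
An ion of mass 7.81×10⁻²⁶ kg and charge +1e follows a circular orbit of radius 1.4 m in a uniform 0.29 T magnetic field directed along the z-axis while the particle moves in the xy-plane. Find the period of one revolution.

The cyclotron period depends only on m, q, B: T = 2πm/(|q|B).
T = 2π(7.81×10⁻²⁶)/((1.602×10⁻¹⁹)(0.29)) ≈ 1.1×10⁻⁵ s.

T ≈ 1.1×10⁻⁵ s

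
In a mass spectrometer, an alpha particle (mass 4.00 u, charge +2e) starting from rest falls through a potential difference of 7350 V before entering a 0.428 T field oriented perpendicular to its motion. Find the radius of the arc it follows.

r ≈ 0.0408 m

Acceleration: |q|V = ½mv² ⇒ v = √(2|q|V/m) = √(2·3.204×10⁻¹⁹·7350/6.644×10⁻²⁷) ≈ 8.420×10⁵ m/s.
In the field: r = mv/(|q|B) = (6.644×10⁻²⁷)(8.420×10⁵)/((3.204×10⁻¹⁹)(0.428)) ≈ 0.0408 m.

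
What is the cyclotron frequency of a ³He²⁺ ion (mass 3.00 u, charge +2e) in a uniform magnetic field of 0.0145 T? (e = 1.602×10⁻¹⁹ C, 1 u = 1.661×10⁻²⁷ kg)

f = |q|B/(2πm).
f = (3.204×10⁻¹⁹)(0.0145)/(2π·4.983×10⁻²⁷) ≈ 1.48×10⁵ Hz.

f ≈ 1.48×10⁵ Hz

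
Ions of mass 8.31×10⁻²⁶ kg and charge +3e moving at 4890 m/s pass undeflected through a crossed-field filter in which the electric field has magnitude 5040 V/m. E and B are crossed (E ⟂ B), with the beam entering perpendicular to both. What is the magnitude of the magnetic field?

B = 1.03 T

Balance of forces in the selector: qE = qvB ⇒ B = E/v.
B = 5040/4890 = 1.03 T.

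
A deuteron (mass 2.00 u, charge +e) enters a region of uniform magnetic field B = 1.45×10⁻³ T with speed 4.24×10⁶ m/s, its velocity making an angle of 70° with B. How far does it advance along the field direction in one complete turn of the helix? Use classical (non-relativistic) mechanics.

p ≈ 130 m

v∥ = v cosθ = 4.24×10⁶·cos70° ≈ 1.450×10⁶ m/s.
T = 2πm/(|q|B) = 2π(3.322×10⁻²⁷)/((1.602×10⁻¹⁹)(1.45×10⁻³)) ≈ 8.986×10⁻⁵ s.
pitch = v∥ T = (1.450×10⁶)(8.986×10⁻⁵) ≈ 130 m.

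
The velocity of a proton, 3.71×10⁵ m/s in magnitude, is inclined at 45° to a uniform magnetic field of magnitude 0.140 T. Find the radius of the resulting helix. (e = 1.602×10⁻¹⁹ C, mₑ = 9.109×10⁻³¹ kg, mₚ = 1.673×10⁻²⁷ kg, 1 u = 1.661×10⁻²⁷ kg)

r ≈ 0.0196 m

v⊥ = v sinθ = 3.71×10⁵·sin45° ≈ 2.623×10⁵ m/s.
r = m v⊥/(|q|B) = (1.673×10⁻²⁷)(2.623×10⁵)/((1.602×10⁻¹⁹)(0.140)) ≈ 0.0196 m.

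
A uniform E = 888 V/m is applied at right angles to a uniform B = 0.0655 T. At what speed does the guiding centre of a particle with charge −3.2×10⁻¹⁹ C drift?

The steady drift has the magnetic force balancing the electric force, so v_d = E/B.
v_d = 888/0.0655 = 1.36×10⁴ m/s.

v_d ≈ 1.36×10⁴ m/s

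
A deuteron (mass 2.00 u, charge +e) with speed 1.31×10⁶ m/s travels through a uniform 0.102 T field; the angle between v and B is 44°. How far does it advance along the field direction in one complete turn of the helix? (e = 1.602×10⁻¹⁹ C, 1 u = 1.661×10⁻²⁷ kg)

v∥ = v cosθ = 1.31×10⁶·cos44° ≈ 9.423×10⁵ m/s.
T = 2πm/(|q|B) = 2π(3.322×10⁻²⁷)/((1.602×10⁻¹⁹)(0.102)) ≈ 1.277×10⁻⁶ s.
pitch = v∥ T = (9.423×10⁵)(1.277×10⁻⁶) ≈ 1.20 m.

p ≈ 1.20 m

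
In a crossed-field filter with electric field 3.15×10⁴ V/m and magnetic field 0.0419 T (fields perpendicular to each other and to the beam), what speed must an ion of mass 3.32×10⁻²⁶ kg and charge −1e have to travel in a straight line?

v = 7.52×10⁵ m/s

Straight-line motion ⇒ electric and magnetic forces cancel, so E = vB.
v = E/B = 3.15×10⁴/0.0419 = 7.52×10⁵ m/s.
The result is independent of the particle's charge and mass.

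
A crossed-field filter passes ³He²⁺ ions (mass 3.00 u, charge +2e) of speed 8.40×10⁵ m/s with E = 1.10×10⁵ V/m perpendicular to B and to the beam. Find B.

B = 0.131 T

Balance of forces in the selector: qE = qvB ⇒ B = E/v.
B = 1.10×10⁵/8.40×10⁵ = 0.131 T.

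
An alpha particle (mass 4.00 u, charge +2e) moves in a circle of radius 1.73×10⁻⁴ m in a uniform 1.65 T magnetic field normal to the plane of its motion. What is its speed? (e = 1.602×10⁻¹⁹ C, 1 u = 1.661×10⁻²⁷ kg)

From |q|vB = mv²/r, v = |q|Br/m.
v = (3.204×10⁻¹⁹)(1.65)(1.73×10⁻⁴)/6.644×10⁻²⁷ ≈ 1.38×10⁴ m/s.

v ≈ 1.38×10⁴ m/s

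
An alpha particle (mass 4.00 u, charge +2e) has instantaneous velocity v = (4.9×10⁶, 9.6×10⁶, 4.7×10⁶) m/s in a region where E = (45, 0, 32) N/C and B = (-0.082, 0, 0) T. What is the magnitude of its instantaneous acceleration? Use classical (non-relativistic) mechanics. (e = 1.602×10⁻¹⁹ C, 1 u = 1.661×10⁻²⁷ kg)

|a| ≈ 4.23×10¹³ m/s²

v×B = (0, -3.85×10⁵, 7.87×10⁵) N/C.
E + v×B = (45.0, -3.85×10⁵, 7.87×10⁵) N/C.
F = q(E + v×B) = (3.204×10⁻¹⁹ C)·(45.0, -3.85×10⁵, 7.87×10⁵) = (1.44×10⁻¹⁷, -1.23×10⁻¹³, 2.52×10⁻¹³) N.
|a| = |F|/m = 2.808×10⁻¹³/6.644×10⁻²⁷ ≈ 4.23×10¹³ m/s².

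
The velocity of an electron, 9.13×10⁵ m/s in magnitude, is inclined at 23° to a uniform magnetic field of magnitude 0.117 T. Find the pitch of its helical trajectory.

v∥ = v cosθ = 9.13×10⁵·cos23° ≈ 8.404×10⁵ m/s.
T = 2πm/(|q|B) = 2π(9.109×10⁻³¹)/((1.602×10⁻¹⁹)(0.117)) ≈ 3.054×10⁻¹⁰ s.
pitch = v∥ T = (8.404×10⁵)(3.054×10⁻¹⁰) ≈ 2.57×10⁻⁴ m.

p ≈ 2.57×10⁻⁴ m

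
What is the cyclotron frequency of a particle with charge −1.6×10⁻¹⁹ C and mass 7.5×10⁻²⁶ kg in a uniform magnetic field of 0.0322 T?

f ≈ 1.09×10⁴ Hz

f = |q|B/(2πm).
f = (1.6×10⁻¹⁹)(0.0322)/(2π·7.5×10⁻²⁶) ≈ 1.09×10⁴ Hz.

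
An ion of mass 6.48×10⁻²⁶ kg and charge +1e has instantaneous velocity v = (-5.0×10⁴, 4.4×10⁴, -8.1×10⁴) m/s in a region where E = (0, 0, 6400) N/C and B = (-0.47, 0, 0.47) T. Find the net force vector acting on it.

v×B = (2.07×10⁴, 6.16×10⁴, 2.07×10⁴) N/C.
E + v×B = (2.07×10⁴, 6.16×10⁴, 2.71×10⁴) N/C.
F = q(E + v×B) = (1.602×10⁻¹⁹ C)·(2.07×10⁴, 6.16×10⁴, 2.71×10⁴) = (3.31×10⁻¹⁵, 9.86×10⁻¹⁵, 4.34×10⁻¹⁵) N.

F ≈ (3.31×10⁻¹⁵, 9.86×10⁻¹⁵, 4.34×10⁻¹⁵) N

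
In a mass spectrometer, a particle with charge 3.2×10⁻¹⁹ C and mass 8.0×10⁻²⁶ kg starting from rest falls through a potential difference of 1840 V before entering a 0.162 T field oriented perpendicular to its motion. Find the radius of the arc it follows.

Acceleration: |q|V = ½mv² ⇒ v = √(2|q|V/m) = √(2·3.2×10⁻¹⁹·1840/8.0×10⁻²⁶) ≈ 1.213×10⁵ m/s.
In the field: r = mv/(|q|B) = (8.0×10⁻²⁶)(1.213×10⁵)/((3.2×10⁻¹⁹)(0.162)) ≈ 0.187 m.

r ≈ 0.187 m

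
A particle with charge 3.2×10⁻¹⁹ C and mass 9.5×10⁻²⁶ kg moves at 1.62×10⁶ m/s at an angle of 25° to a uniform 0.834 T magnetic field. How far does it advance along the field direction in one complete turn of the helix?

v∥ = v cosθ = 1.62×10⁶·cos25° ≈ 1.468×10⁶ m/s.
T = 2πm/(|q|B) = 2π(9.5×10⁻²⁶)/((3.2×10⁻¹⁹)(0.834)) ≈ 2.237×10⁻⁶ s.
pitch = v∥ T = (1.468×10⁶)(2.237×10⁻⁶) ≈ 3.28 m.

p ≈ 3.28 m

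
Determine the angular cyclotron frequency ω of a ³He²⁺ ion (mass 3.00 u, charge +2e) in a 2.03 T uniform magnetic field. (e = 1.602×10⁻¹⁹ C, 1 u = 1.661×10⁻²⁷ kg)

ω = |q|B/m.
ω = (3.204×10⁻¹⁹)(2.03)/4.983×10⁻²⁷ ≈ 1.31×10⁸ rad/s.

ω ≈ 1.31×10⁸ rad/s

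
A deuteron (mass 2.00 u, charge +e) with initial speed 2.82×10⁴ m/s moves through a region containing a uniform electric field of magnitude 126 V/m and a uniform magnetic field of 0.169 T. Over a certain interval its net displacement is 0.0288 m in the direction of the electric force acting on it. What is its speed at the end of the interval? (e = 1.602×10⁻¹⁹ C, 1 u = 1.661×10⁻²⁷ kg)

B does no work; ΔKE = |q|E d.
½mv_f² = ½mv₀² + |q|Ed = ½(3.322×10⁻²⁷)(2.82×10⁴)² + (1.602×10⁻¹⁹)(126)(0.0288) ≈ 1.321×10⁻¹⁸ J + 5.813×10⁻¹⁹ J ≈ 1.902×10⁻¹⁸ J.
v_f = √(2·1.902×10⁻¹⁸/3.322×10⁻²⁷) ≈ 3.38×10⁴ m/s.

v_f ≈ 3.38×10⁴ m/s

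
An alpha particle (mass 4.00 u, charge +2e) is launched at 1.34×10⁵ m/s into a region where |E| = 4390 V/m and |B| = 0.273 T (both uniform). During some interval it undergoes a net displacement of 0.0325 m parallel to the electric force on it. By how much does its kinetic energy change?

ΔKE ≈ 4.57×10⁻¹⁷ J

The magnetic force is always ⟂ v and does no work; only the electric force changes KE.
ΔKE = F_E · d = |q|E d = (3.204×10⁻¹⁹)(4390)(0.0325) ≈ 4.57×10⁻¹⁷ J.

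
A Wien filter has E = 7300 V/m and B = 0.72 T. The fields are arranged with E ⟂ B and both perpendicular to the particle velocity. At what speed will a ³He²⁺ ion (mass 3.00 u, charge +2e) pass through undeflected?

v = 1.0×10⁴ m/s

Zero net Lorentz force requires |qE| = |q v×B|, i.e. E = vB.
v = E/B = 7300/0.72 = 1.0×10⁴ m/s.
The result is independent of the particle's charge and mass.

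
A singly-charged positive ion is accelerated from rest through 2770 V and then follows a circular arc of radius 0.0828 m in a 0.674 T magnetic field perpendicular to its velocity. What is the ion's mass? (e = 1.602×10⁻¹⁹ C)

m ≈ 9.01×10⁻²⁶ kg

Combine |q|V = ½mv² and r = mv/(|q|B): eliminate v to get m = qB²r²/(2V).
m = (1.602×10⁻¹⁹)(0.674)²(0.0828)²/(2·2770) ≈ 9.01×10⁻²⁶ kg.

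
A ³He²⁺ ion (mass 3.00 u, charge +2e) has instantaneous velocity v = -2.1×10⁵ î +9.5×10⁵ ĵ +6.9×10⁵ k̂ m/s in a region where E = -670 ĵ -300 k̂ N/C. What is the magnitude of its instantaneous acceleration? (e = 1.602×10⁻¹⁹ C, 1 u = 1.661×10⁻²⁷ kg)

|a| ≈ 4.72×10¹⁰ m/s²

Only an electric field acts, so F = qE = (3.204×10⁻¹⁹ C)·(0, -670, -300) = (0, -2.15×10⁻¹⁶, -9.61×10⁻¹⁷) N.
|a| = |F|/m = 2.352×10⁻¹⁶/4.983×10⁻²⁷ ≈ 4.72×10¹⁰ m/s².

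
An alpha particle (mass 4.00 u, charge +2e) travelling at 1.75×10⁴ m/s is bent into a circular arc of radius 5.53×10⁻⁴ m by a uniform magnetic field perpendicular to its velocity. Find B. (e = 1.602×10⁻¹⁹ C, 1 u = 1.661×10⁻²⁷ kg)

From |q|vB = mv²/r, B = mv/(|q|r).
B = (6.644×10⁻²⁷)(1.75×10⁴)/((3.204×10⁻¹⁹)(5.53×10⁻⁴)) ≈ 0.656 T.

B ≈ 0.656 T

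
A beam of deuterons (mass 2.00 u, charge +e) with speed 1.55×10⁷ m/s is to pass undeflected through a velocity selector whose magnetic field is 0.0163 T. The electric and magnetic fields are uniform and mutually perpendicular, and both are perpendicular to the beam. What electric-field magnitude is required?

For straight-line motion qE = qvB, so E = vB.
E = 1.55×10⁷ × 0.0163 = 2.53×10⁵ V/m.

E = 2.53×10⁵ V/m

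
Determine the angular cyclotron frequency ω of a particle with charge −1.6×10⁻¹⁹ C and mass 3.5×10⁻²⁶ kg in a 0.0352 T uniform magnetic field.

ω ≈ 1.61×10⁵ rad/s

ω = |q|B/m.
ω = (1.6×10⁻¹⁹)(0.0352)/3.5×10⁻²⁶ ≈ 1.61×10⁵ rad/s.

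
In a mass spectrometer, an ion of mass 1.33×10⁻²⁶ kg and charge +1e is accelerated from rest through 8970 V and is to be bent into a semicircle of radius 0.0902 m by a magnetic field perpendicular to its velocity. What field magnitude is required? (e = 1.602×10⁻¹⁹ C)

v = √(2|q|V/m) = √(2·1.602×10⁻¹⁹·8970/1.33×10⁻²⁶) ≈ 4.649×10⁵ m/s.
B = mv/(|q|r) = (1.33×10⁻²⁶)(4.649×10⁵)/((1.602×10⁻¹⁹)(0.0902)) ≈ 0.428 T.

B ≈ 0.428 T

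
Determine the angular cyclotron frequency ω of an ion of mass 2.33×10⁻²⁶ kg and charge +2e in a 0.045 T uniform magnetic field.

ω ≈ 6.2×10⁵ rad/s

ω = |q|B/m.
ω = (3.204×10⁻¹⁹)(0.045)/2.33×10⁻²⁶ ≈ 6.2×10⁵ rad/s.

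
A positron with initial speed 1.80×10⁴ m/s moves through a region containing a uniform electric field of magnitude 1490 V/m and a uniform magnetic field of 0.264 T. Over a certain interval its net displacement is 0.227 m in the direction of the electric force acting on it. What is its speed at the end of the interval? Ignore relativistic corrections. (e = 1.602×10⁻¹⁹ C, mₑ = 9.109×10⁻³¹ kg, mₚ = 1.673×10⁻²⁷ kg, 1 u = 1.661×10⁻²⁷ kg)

B does no work; ΔKE = |q|E d.
½mv_f² = ½mv₀² + |q|Ed = ½(9.109×10⁻³¹)(1.80×10⁴)² + (1.602×10⁻¹⁹)(1490)(0.227) ≈ 1.476×10⁻²² J + 5.418×10⁻¹⁷ J ≈ 5.418×10⁻¹⁷ J.
v_f = √(2·5.418×10⁻¹⁷/9.109×10⁻³¹) ≈ 1.09×10⁷ m/s.

v_f ≈ 1.09×10⁷ m/s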